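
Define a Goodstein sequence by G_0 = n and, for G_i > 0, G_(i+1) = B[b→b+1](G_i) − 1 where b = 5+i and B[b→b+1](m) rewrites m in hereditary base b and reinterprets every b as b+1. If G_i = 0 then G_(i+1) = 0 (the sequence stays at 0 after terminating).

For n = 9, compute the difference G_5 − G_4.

(0) 9|_5 = 5 + 4 ↦ 6 + 4|_6 = 10 ⇒ 9
(1) 9|_6 = 6 + 3 ↦ 7 + 3|_7 = 10 ⇒ 9
(2) 9|_7 = 7 + 2 ↦ 8 + 2|_8 = 10 ⇒ 9
(3) 9|_8 = 8 + 1 ↦ 9 + 1|_9 = 10 ⇒ 9
(4) 9|_9 = 9 ↦ 10|_10 = 10 ⇒ 9

0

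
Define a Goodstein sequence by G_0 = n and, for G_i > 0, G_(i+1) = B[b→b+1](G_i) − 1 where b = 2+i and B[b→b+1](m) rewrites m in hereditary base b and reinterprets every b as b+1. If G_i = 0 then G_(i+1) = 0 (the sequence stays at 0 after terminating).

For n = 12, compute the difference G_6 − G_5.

128452957

i=0: 12 = 2^(2 + 1) + 2^2 (b=2); 2→3: 3^(3 + 1) + 3^3 = 108; 108−1 = 107
i=1: 107 = 3^(3 + 1) + 2·3^2 + 2·3 + 2 (b=3); 3→4: 4^(4 + 1) + 2·4^2 + 2·4 + 2 = 1066; 1066−1 = 1065
i=2: 1065 = 4^(4 + 1) + 2·4^2 + 2·4 + 1 (b=4); 4→5: 5^(5 + 1) + 2·5^2 + 2·5 + 1 = 15686; 15686−1 = 15685
i=3: 15685 = 5^(5 + 1) + 2·5^2 + 2·5 (b=5); 5→6: 6^(6 + 1) + 2·6^2 + 2·6 = 280020; 280020−1 = 280019
i=4: 280019 = 6^(6 + 1) + 2·6^2 + 6 + 5 (b=6); 6→7: 7^(7 + 1) + 2·7^2 + 7 + 5 = 5764911; 5764911−1 = 5764910
i=5: 5764910 = 7^(7 + 1) + 2·7^2 + 7 + 4 (b=7); 7→8: 8^(8 + 1) + 2·8^2 + 8 + 4 = 134217868; 134217868−1 = 134217867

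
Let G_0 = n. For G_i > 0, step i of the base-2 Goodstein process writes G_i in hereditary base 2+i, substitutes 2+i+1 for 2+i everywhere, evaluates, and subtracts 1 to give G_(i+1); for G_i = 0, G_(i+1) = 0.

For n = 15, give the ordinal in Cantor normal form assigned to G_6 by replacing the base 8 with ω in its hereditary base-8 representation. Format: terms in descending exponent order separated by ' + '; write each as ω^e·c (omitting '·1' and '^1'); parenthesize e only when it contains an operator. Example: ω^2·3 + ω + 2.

15 —HB2→ 2^(2 + 1) + 2^2 + 2 + 1 —bump→ 3^(3 + 1) + 3^3 + 3 + 1 = 112 —(−1)→ 111
111 —HB3→ 3^(3 + 1) + 3^3 + 3 —bump→ 4^(4 + 1) + 4^4 + 4 = 1284 —(−1)→ 1283
1283 —HB4→ 4^(4 + 1) + 4^4 + 3 —bump→ 5^(5 + 1) + 5^5 + 3 = 18753 —(−1)→ 18752
18752 —HB5→ 5^(5 + 1) + 5^5 + 2 —bump→ 6^(6 + 1) + 6^6 + 2 = 326594 —(−1)→ 326593
326593 —HB6→ 6^(6 + 1) + 6^6 + 1 —bump→ 7^(7 + 1) + 7^7 + 1 = 6588345 —(−1)→ 6588344
6588344 —HB7→ 7^(7 + 1) + 7^7 —bump→ 8^(8 + 1) + 8^8 = 150994944 —(−1)→ 150994943
150994943 —HB8→ 8^(8 + 1) + 7·8^7 + 7·8^6 + 7·8^5 + 7·8^4 + 7·8^3 + 7·8^2 + 7·8 + 7 —bump→ 9^(9 + 1) + 7·9^7 + 7·9^6 + 7·9^5 + 7·9^4 + 7·9^3 + 7·9^2 + 7·9 + 7 = 3524450281 —(−1)→ 3524450280

ω^(ω + 1) + ω^7·7 + ω^6·7 + ω^5·7 + ω^4·7 + ω^3·7 + ω^2·7 + ω·7 + 7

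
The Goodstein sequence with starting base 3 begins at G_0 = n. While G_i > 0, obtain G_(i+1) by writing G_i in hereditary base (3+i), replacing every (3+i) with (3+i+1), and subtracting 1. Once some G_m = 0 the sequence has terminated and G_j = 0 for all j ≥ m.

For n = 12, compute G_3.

12 —HB3→ 3^2 + 3 —bump→ 4^2 + 4 = 20 —(−1)→ 19
19 —HB4→ 4^2 + 3 —bump→ 5^2 + 3 = 28 —(−1)→ 27
27 —HB5→ 5^2 + 2 —bump→ 6^2 + 2 = 38 —(−1)→ 37
37 —HB6→ 6^2 + 1 —bump→ 7^2 + 1 = 50 —(−1)→ 49

37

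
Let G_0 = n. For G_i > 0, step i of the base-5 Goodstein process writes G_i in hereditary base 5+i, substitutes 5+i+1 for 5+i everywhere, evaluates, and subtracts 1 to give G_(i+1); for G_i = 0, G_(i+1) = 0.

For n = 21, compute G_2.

27

21 —HB5→ 4·5 + 1 —bump→ 4·6 + 1 = 25 —(−1)→ 24
24 —HB6→ 4·6 —bump→ 4·7 = 28 —(−1)→ 27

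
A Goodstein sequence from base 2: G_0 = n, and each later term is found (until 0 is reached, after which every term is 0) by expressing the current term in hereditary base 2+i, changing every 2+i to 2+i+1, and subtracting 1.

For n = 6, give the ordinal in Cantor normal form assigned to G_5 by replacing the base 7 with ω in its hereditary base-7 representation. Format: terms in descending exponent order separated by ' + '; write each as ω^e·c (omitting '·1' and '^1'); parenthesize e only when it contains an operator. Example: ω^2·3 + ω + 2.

[0] 6 ≡ 2^2 + 2 (base 2). Lift 3: 30. −1: 29.
[1] 29 ≡ 3^3 + 2 (base 3). Lift 4: 258. −1: 257.
[2] 257 ≡ 4^4 + 1 (base 4). Lift 5: 3126. −1: 3125.
[3] 3125 ≡ 5^5 (base 5). Lift 6: 46656. −1: 46655.
[4] 46655 ≡ 5·6^5 + 5·6^4 + 5·6^3 + 5·6^2 + 5·6 + 5 (base 6). Lift 7: 98040. −1: 98039.
[5] 98039 ≡ 5·7^5 + 5·7^4 + 5·7^3 + 5·7^2 + 5·7 + 4 (base 7). Lift 8: 187244. −1: 187243.

ω^5·5 + ω^4·5 + ω^3·5 + ω^2·5 + ω·5 + 4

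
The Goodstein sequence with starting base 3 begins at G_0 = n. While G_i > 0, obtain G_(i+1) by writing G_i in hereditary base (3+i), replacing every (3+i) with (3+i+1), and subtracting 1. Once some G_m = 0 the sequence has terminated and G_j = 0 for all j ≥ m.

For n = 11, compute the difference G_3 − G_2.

11 —HB3→ 3^2 + 2 —bump→ 4^2 + 2 = 18 —(−1)→ 17
17 —HB4→ 4^2 + 1 —bump→ 5^2 + 1 = 26 —(−1)→ 25
25 —HB5→ 5^2 —bump→ 6^2 = 36 —(−1)→ 35

10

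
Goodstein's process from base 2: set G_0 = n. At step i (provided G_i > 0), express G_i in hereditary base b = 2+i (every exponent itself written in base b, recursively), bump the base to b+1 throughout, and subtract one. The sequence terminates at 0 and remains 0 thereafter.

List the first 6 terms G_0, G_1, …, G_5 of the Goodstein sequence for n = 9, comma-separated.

base 2: 9 = 2^(2 + 1) + 1; at 3: 3^(3 + 1) + 1 = 82; next = 81
base 3: 81 = 3^(3 + 1); at 4: 4^(4 + 1) = 1024; next = 1023
base 4: 1023 = 3·4^4 + 3·4^3 + 3·4^2 + 3·4 + 3; at 5: 3·5^5 + 3·5^3 + 3·5^2 + 3·5 + 3 = 9843; next = 9842
base 5: 9842 = 3·5^5 + 3·5^3 + 3·5^2 + 3·5 + 2; at 6: 3·6^6 + 3·6^3 + 3·6^2 + 3·6 + 2 = 140744; next = 140743
base 6: 140743 = 3·6^6 + 3·6^3 + 3·6^2 + 3·6 + 1; at 7: 3·7^7 + 3·7^3 + 3·7^2 + 3·7 + 1 = 2471827; next = 2471826

9, 81, 1023, 9842, 140743, 2471826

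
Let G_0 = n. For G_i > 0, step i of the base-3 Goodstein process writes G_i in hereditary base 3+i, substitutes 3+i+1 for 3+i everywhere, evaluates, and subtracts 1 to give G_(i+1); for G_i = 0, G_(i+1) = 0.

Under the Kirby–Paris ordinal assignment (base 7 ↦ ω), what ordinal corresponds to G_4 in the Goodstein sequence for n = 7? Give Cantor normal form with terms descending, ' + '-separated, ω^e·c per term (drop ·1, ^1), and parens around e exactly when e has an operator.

i=0: 7 = 2·3 + 1 (b=3); 3→4: 2·4 + 1 = 9; 9−1 = 8
i=1: 8 = 2·4 (b=4); 4→5: 2·5 = 10; 10−1 = 9
i=2: 9 = 5 + 4 (b=5); 5→6: 6 + 4 = 10; 10−1 = 9
i=3: 9 = 6 + 3 (b=6); 6→7: 7 + 3 = 10; 10−1 = 9
i=4: 9 = 7 + 2 (b=7); 7→8: 8 + 2 = 10; 10−1 = 9

ω + 2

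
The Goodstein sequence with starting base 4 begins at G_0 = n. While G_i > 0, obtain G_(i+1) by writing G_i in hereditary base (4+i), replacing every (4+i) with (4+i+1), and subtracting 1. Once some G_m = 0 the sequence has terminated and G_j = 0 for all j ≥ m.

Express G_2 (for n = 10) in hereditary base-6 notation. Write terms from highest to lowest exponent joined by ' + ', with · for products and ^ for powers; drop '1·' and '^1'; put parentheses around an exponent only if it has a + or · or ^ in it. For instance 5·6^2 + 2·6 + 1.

2·6

G_0 = 10. HB_4(10) = 2·4 + 2. Bump = 12. G_1 = 11.
G_1 = 11. HB_5(11) = 2·5 + 1. Bump = 13. G_2 = 12.
G_2 = 12. HB_6(12) = 2·6. Bump = 14. G_3 = 13.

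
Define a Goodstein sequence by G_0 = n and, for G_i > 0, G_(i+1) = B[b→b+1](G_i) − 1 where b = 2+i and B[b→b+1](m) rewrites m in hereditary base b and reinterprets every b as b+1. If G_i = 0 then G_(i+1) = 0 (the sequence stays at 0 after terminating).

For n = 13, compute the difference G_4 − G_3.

264619

(0) 13|_2 = 2^(2 + 1) + 2^2 + 1 ↦ 3^(3 + 1) + 3^3 + 1|_3 = 109 ⇒ 108
(1) 108|_3 = 3^(3 + 1) + 3^3 ↦ 4^(4 + 1) + 4^4|_4 = 1280 ⇒ 1279
(2) 1279|_4 = 4^(4 + 1) + 3·4^3 + 3·4^2 + 3·4 + 3 ↦ 5^(5 + 1) + 3·5^3 + 3·5^2 + 3·5 + 3|_5 = 16093 ⇒ 16092
(3) 16092|_5 = 5^(5 + 1) + 3·5^3 + 3·5^2 + 3·5 + 2 ↦ 6^(6 + 1) + 3·6^3 + 3·6^2 + 3·6 + 2|_6 = 280712 ⇒ 280711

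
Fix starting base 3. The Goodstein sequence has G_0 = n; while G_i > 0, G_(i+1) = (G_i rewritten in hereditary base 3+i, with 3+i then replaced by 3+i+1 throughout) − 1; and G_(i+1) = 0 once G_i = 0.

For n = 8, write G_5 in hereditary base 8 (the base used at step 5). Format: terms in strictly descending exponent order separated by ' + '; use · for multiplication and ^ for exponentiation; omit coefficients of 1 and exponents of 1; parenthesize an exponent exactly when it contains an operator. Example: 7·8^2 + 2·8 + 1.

G_0 = 8. HB_3(8) = 2·3 + 2. Bump = 10. G_1 = 9.
G_1 = 9. HB_4(9) = 2·4 + 1. Bump = 11. G_2 = 10.
G_2 = 10. HB_5(10) = 2·5. Bump = 12. G_3 = 11.
G_3 = 11. HB_6(11) = 6 + 5. Bump = 12. G_4 = 11.
G_4 = 11. HB_7(11) = 7 + 4. Bump = 12. G_5 = 11.
G_5 = 11. HB_8(11) = 8 + 3. Bump = 12. G_6 = 11.

8 + 3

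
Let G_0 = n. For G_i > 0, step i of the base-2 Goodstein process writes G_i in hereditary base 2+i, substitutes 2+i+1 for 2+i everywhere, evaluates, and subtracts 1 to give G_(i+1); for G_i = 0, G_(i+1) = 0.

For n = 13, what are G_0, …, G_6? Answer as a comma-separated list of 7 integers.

step 0: 13 = 2^(2 + 1) + 2^2 + 1; sub 3 for 2: 3^(3 + 1) + 3^3 + 1; = 109; G_1 = 109−1 = 108
step 1: 108 = 3^(3 + 1) + 3^3; sub 4 for 3: 4^(4 + 1) + 4^4; = 1280; G_2 = 1280−1 = 1279
step 2: 1279 = 4^(4 + 1) + 3·4^3 + 3·4^2 + 3·4 + 3; sub 5 for 4: 5^(5 + 1) + 3·5^3 + 3·5^2 + 3·5 + 3; = 16093; G_3 = 16093−1 = 16092
step 3: 16092 = 5^(5 + 1) + 3·5^3 + 3·5^2 + 3·5 + 2; sub 6 for 5: 6^(6 + 1) + 3·6^3 + 3·6^2 + 3·6 + 2; = 280712; G_4 = 280712−1 = 280711
step 4: 280711 = 6^(6 + 1) + 3·6^3 + 3·6^2 + 3·6 + 1; sub 7 for 6: 7^(7 + 1) + 3·7^3 + 3·7^2 + 3·7 + 1; = 5765999; G_5 = 5765999−1 = 5765998
step 5: 5765998 = 7^(7 + 1) + 3·7^3 + 3·7^2 + 3·7; sub 8 for 7: 8^(8 + 1) + 3·8^3 + 3·8^2 + 3·8; = 134219480; G_6 = 134219480−1 = 134219479

13, 108, 1279, 16092, 280711, 5765998, 134219479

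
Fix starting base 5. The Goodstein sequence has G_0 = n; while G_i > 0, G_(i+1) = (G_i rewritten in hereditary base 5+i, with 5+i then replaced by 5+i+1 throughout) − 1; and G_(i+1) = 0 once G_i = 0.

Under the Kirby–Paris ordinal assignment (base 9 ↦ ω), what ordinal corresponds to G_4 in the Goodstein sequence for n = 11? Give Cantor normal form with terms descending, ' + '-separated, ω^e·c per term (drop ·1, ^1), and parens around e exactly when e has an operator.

i=0: 11 = 2·5 + 1 (b=5); 5→6: 2·6 + 1 = 13; 13−1 = 12
i=1: 12 = 2·6 (b=6); 6→7: 2·7 = 14; 14−1 = 13
i=2: 13 = 7 + 6 (b=7); 7→8: 8 + 6 = 14; 14−1 = 13
i=3: 13 = 8 + 5 (b=8); 8→9: 9 + 5 = 14; 14−1 = 13
i=4: 13 = 9 + 4 (b=9); 9→10: 10 + 4 = 14; 14−1 = 13

ω + 4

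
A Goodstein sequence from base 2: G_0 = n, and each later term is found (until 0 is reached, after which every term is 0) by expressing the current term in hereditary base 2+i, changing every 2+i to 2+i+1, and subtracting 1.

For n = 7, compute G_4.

46657

7 —HB2→ 2^2 + 2 + 1 —bump→ 3^3 + 3 + 1 = 31 —(−1)→ 30
30 —HB3→ 3^3 + 3 —bump→ 4^4 + 4 = 260 —(−1)→ 259
259 —HB4→ 4^4 + 3 —bump→ 5^5 + 3 = 3128 —(−1)→ 3127
3127 —HB5→ 5^5 + 2 —bump→ 6^6 + 2 = 46658 —(−1)→ 46657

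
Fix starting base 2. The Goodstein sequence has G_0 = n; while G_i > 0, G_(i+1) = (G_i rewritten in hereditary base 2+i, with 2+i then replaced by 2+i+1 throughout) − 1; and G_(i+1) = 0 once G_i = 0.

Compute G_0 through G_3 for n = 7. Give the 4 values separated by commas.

i=0: 7 = 2^2 + 2 + 1 (b=2); 2→3: 3^3 + 3 + 1 = 31; 31−1 = 30
i=1: 30 = 3^3 + 3 (b=3); 3→4: 4^4 + 4 = 260; 260−1 = 259
i=2: 259 = 4^4 + 3 (b=4); 4→5: 5^5 + 3 = 3128; 3128−1 = 3127

7, 30, 259, 3127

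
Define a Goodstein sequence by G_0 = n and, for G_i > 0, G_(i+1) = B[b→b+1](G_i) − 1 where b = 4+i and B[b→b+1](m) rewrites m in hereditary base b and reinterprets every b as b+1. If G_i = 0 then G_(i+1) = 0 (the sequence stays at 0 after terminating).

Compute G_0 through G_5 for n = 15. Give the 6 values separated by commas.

step 0: 15 = 3·4 + 3; sub 5 for 4: 3·5 + 3; = 18; G_1 = 18−1 = 17
step 1: 17 = 3·5 + 2; sub 6 for 5: 3·6 + 2; = 20; G_2 = 20−1 = 19
step 2: 19 = 3·6 + 1; sub 7 for 6: 3·7 + 1; = 22; G_3 = 22−1 = 21
step 3: 21 = 3·7; sub 8 for 7: 3·8; = 24; G_4 = 24−1 = 23
step 4: 23 = 2·8 + 7; sub 9 for 8: 2·9 + 7; = 25; G_5 = 25−1 = 24

15, 17, 19, 21, 23, 24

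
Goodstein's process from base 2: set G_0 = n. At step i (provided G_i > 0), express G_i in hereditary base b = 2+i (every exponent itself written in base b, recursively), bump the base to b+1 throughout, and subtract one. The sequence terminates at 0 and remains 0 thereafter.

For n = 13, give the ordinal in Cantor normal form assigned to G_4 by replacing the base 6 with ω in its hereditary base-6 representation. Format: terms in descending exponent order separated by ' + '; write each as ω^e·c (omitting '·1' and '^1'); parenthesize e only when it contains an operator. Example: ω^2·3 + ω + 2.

ω^(ω + 1) + ω^3·3 + ω^2·3 + ω·3 + 1

G_0 = 13. HB_2(13) = 2^(2 + 1) + 2^2 + 1. Bump = 109. G_1 = 108.
G_1 = 108. HB_3(108) = 3^(3 + 1) + 3^3. Bump = 1280. G_2 = 1279.
G_2 = 1279. HB_4(1279) = 4^(4 + 1) + 3·4^3 + 3·4^2 + 3·4 + 3. Bump = 16093. G_3 = 16092.
G_3 = 16092. HB_5(16092) = 5^(5 + 1) + 3·5^3 + 3·5^2 + 3·5 + 2. Bump = 280712. G_4 = 280711.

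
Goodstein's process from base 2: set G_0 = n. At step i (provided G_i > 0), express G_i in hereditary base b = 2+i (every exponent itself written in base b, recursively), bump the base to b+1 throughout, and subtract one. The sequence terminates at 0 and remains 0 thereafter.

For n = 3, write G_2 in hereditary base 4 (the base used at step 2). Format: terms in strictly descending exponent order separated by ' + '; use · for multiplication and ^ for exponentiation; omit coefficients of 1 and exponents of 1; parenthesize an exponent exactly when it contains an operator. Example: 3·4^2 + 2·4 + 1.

G_0 = 3. HB_2(3) = 2 + 1. Bump = 4. G_1 = 3.
G_1 = 3. HB_3(3) = 3. Bump = 4. G_2 = 3.
G_2 = 3. HB_4(3) = 3. Bump = 3. G_3 = 2.

3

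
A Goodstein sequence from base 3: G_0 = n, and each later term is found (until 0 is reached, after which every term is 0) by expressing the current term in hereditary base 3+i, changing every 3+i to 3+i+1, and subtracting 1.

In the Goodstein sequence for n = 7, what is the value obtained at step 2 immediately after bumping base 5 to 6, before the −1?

10

G_0=7  [base 3] 2·3 + 1  →[3↦4]→  2·4 + 1 = 9  −1 ⇒ G_1=8
G_1=8  [base 4] 2·4  →[4↦5]→  2·5 = 10  −1 ⇒ G_2=9
G_2=9  [base 5] 5 + 4  →[5↦6]→  6 + 4 = 10  −1 ⇒ G_3=9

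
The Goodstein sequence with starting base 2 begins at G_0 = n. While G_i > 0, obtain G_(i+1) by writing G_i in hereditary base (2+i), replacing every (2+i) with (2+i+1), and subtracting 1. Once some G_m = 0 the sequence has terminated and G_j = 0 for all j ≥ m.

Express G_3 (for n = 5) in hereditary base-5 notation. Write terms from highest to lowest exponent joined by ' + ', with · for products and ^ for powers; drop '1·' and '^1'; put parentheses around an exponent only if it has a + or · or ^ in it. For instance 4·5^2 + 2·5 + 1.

(0) 5|_2 = 2^2 + 1 ↦ 3^3 + 1|_3 = 28 ⇒ 27
(1) 27|_3 = 3^3 ↦ 4^4|_4 = 256 ⇒ 255
(2) 255|_4 = 3·4^3 + 3·4^2 + 3·4 + 3 ↦ 3·5^3 + 3·5^2 + 3·5 + 3|_5 = 468 ⇒ 467
(3) 467|_5 = 3·5^3 + 3·5^2 + 3·5 + 2 ↦ 3·6^3 + 3·6^2 + 3·6 + 2|_6 = 776 ⇒ 775

3·5^3 + 3·5^2 + 3·5 + 2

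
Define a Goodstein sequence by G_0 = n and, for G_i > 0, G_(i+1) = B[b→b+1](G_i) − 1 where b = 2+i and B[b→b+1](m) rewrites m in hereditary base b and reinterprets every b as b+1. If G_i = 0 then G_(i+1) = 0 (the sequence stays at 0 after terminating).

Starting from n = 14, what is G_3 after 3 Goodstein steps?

G_0=14  [base 2] 2^(2 + 1) + 2^2 + 2  →[2↦3]→  3^(3 + 1) + 3^3 + 3 = 111  −1 ⇒ G_1=110
G_1=110  [base 3] 3^(3 + 1) + 3^3 + 2  →[3↦4]→  4^(4 + 1) + 4^4 + 2 = 1282  −1 ⇒ G_2=1281
G_2=1281  [base 4] 4^(4 + 1) + 4^4 + 1  →[4↦5]→  5^(5 + 1) + 5^5 + 1 = 18751  −1 ⇒ G_3=18750
G_3=18750  [base 5] 5^(5 + 1) + 5^5  →[5↦6]→  6^(6 + 1) + 6^6 = 326592  −1 ⇒ G_4=326591

18750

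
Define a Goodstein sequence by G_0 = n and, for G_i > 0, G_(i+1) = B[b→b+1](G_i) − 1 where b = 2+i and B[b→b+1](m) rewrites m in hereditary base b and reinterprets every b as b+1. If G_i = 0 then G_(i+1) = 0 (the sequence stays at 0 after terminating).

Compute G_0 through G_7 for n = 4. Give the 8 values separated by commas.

4 —HB2→ 2^2 —bump→ 3^3 = 27 —(−1)→ 26
26 —HB3→ 2·3^2 + 2·3 + 2 —bump→ 2·4^2 + 2·4 + 2 = 42 —(−1)→ 41
41 —HB4→ 2·4^2 + 2·4 + 1 —bump→ 2·5^2 + 2·5 + 1 = 61 —(−1)→ 60
60 —HB5→ 2·5^2 + 2·5 —bump→ 2·6^2 + 2·6 = 84 —(−1)→ 83
83 —HB6→ 2·6^2 + 6 + 5 —bump→ 2·7^2 + 7 + 5 = 110 —(−1)→ 109
109 —HB7→ 2·7^2 + 7 + 4 —bump→ 2·8^2 + 8 + 4 = 140 —(−1)→ 139
139 —HB8→ 2·8^2 + 8 + 3 —bump→ 2·9^2 + 9 + 3 = 174 —(−1)→ 173

4, 26, 41, 60, 83, 109, 139, 173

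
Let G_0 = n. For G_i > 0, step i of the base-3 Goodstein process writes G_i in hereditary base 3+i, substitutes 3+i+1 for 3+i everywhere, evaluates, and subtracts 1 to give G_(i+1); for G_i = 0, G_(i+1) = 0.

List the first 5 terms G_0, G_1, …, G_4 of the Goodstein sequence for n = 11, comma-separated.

11, 17, 25, 35, 39

(0) 11|_3 = 3^2 + 2 ↦ 4^2 + 2|_4 = 18 ⇒ 17
(1) 17|_4 = 4^2 + 1 ↦ 5^2 + 1|_5 = 26 ⇒ 25
(2) 25|_5 = 5^2 ↦ 6^2|_6 = 36 ⇒ 35
(3) 35|_6 = 5·6 + 5 ↦ 5·7 + 5|_7 = 40 ⇒ 39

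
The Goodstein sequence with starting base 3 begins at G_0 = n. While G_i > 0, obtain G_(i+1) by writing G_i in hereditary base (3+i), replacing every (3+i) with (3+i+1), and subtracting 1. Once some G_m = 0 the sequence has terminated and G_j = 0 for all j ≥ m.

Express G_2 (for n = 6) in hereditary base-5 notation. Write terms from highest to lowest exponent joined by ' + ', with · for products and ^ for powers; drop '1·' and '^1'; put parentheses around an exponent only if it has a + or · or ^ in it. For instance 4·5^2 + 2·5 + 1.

5 + 2

(0) 6|_3 = 2·3 ↦ 2·4|_4 = 8 ⇒ 7
(1) 7|_4 = 4 + 3 ↦ 5 + 3|_5 = 8 ⇒ 7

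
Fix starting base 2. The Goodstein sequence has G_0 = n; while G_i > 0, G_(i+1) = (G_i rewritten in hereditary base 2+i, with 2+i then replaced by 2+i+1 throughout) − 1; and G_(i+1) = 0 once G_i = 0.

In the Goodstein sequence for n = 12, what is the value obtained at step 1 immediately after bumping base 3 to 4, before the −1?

G_0 = 12. HB_2(12) = 2^(2 + 1) + 2^2. Bump = 108. G_1 = 107.
G_1 = 107. HB_3(107) = 3^(3 + 1) + 2·3^2 + 2·3 + 2. Bump = 1066. G_2 = 1065.

1066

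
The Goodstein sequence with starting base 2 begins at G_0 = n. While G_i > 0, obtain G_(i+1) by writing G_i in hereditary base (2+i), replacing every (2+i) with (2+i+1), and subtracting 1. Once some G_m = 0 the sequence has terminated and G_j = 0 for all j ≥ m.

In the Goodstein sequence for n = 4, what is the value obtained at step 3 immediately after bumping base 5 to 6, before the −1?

84

step 0: 4 = 2^2; sub 3 for 2: 3^3; = 27; G_1 = 27−1 = 26
step 1: 26 = 2·3^2 + 2·3 + 2; sub 4 for 3: 2·4^2 + 2·4 + 2; = 42; G_2 = 42−1 = 41
step 2: 41 = 2·4^2 + 2·4 + 1; sub 5 for 4: 2·5^2 + 2·5 + 1; = 61; G_3 = 61−1 = 60
step 3: 60 = 2·5^2 + 2·5; sub 6 for 5: 2·6^2 + 2·6; = 84; G_4 = 84−1 = 83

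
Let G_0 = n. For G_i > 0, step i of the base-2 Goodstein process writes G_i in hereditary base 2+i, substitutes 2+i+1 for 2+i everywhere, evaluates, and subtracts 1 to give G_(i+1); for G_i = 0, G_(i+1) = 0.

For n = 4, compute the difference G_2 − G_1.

15

G_0 = 4. HB_2(4) = 2^2. Bump = 27. G_1 = 26.
G_1 = 26. HB_3(26) = 2·3^2 + 2·3 + 2. Bump = 42. G_2 = 41.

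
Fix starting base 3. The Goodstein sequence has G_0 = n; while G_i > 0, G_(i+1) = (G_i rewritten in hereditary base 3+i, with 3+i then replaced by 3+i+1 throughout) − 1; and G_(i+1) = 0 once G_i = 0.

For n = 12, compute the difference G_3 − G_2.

i=0: 12 = 3^2 + 3 (b=3); 3→4: 4^2 + 4 = 20; 20−1 = 19
i=1: 19 = 4^2 + 3 (b=4); 4→5: 5^2 + 3 = 28; 28−1 = 27
i=2: 27 = 5^2 + 2 (b=5); 5→6: 6^2 + 2 = 38; 38−1 = 37

10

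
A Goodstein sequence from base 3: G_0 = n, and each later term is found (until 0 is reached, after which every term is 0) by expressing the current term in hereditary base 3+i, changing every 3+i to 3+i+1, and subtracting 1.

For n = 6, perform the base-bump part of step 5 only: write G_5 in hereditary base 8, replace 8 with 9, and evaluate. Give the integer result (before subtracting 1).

step 0: 6 = 2·3; sub 4 for 3: 2·4; = 8; G_1 = 8−1 = 7
step 1: 7 = 4 + 3; sub 5 for 4: 5 + 3; = 8; G_2 = 8−1 = 7
step 2: 7 = 5 + 2; sub 6 for 5: 6 + 2; = 8; G_3 = 8−1 = 7
step 3: 7 = 6 + 1; sub 7 for 6: 7 + 1; = 8; G_4 = 8−1 = 7
step 4: 7 = 7; sub 8 for 7: 8; = 8; G_5 = 8−1 = 7

7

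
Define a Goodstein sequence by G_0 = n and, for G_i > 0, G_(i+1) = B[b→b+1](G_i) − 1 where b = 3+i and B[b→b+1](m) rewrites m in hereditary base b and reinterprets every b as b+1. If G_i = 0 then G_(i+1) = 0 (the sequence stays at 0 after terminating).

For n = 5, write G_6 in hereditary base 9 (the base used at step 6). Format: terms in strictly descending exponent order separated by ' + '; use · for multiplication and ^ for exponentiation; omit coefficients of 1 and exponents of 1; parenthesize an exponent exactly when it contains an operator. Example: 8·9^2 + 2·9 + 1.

2

base 3: 5 = 3 + 2; at 4: 4 + 2 = 6; next = 5
base 4: 5 = 4 + 1; at 5: 5 + 1 = 6; next = 5
base 5: 5 = 5; at 6: 6 = 6; next = 5
base 6: 5 = 5; at 7: 5 = 5; next = 4
base 7: 4 = 4; at 8: 4 = 4; next = 3
base 8: 3 = 3; at 9: 3 = 3; next = 2
base 9: 2 = 2; at 10: 2 = 2; next = 1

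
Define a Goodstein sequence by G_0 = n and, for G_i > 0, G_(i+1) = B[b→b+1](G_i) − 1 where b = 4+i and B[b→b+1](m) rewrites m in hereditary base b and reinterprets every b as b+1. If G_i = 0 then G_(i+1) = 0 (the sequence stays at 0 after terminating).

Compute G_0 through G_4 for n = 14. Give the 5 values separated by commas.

G_0 = 14. HB_4(14) = 3·4 + 2. Bump = 17. G_1 = 16.
G_1 = 16. HB_5(16) = 3·5 + 1. Bump = 19. G_2 = 18.
G_2 = 18. HB_6(18) = 3·6. Bump = 21. G_3 = 20.
G_3 = 20. HB_7(20) = 2·7 + 6. Bump = 22. G_4 = 21.

14, 16, 18, 20, 21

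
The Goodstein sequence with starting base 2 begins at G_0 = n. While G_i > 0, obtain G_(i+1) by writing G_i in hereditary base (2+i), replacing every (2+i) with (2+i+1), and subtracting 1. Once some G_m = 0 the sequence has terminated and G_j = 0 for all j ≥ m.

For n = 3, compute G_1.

[0] 3 ≡ 2 + 1 (base 2). Lift 3: 4. −1: 3.
[1] 3 ≡ 3 (base 3). Lift 4: 4. −1: 3.

3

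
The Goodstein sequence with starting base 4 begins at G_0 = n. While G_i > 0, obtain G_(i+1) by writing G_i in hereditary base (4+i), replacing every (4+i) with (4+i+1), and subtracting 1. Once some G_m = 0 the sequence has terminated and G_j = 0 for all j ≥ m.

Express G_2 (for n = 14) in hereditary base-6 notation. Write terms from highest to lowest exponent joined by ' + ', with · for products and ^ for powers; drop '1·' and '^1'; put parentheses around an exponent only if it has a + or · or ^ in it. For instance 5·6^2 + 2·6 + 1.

14 —HB4→ 3·4 + 2 —bump→ 3·5 + 2 = 17 —(−1)→ 16
16 —HB5→ 3·5 + 1 —bump→ 3·6 + 1 = 19 —(−1)→ 18
18 —HB6→ 3·6 —bump→ 3·7 = 21 —(−1)→ 20

3·6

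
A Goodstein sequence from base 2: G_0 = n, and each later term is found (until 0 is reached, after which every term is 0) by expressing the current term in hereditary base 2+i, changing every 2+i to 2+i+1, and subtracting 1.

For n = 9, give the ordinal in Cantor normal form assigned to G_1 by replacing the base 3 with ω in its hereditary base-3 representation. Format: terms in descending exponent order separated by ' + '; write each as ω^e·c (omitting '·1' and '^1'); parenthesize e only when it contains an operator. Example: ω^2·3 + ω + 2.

i=0: 9 = 2^(2 + 1) + 1 (b=2); 2→3: 3^(3 + 1) + 1 = 82; 82−1 = 81
i=1: 81 = 3^(3 + 1) (b=3); 3→4: 4^(4 + 1) = 1024; 1024−1 = 1023

ω^(ω + 1)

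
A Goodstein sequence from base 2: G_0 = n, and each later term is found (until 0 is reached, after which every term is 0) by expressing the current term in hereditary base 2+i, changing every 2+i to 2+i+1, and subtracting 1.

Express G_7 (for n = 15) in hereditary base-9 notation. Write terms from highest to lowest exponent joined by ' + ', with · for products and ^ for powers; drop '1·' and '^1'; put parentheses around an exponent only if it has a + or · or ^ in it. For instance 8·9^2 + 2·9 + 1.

9^(9 + 1) + 7·9^7 + 7·9^6 + 7·9^5 + 7·9^4 + 7·9^3 + 7·9^2 + 7·9 + 6

base 2: 15 = 2^(2 + 1) + 2^2 + 2 + 1; at 3: 3^(3 + 1) + 3^3 + 3 + 1 = 112; next = 111
base 3: 111 = 3^(3 + 1) + 3^3 + 3; at 4: 4^(4 + 1) + 4^4 + 4 = 1284; next = 1283
base 4: 1283 = 4^(4 + 1) + 4^4 + 3; at 5: 5^(5 + 1) + 5^5 + 3 = 18753; next = 18752
base 5: 18752 = 5^(5 + 1) + 5^5 + 2; at 6: 6^(6 + 1) + 6^6 + 2 = 326594; next = 326593
base 6: 326593 = 6^(6 + 1) + 6^6 + 1; at 7: 7^(7 + 1) + 7^7 + 1 = 6588345; next = 6588344
base 7: 6588344 = 7^(7 + 1) + 7^7; at 8: 8^(8 + 1) + 8^8 = 150994944; next = 150994943
base 8: 150994943 = 8^(8 + 1) + 7·8^7 + 7·8^6 + 7·8^5 + 7·8^4 + 7·8^3 + 7·8^2 + 7·8 + 7; at 9: 9^(9 + 1) + 7·9^7 + 7·9^6 + 7·9^5 + 7·9^4 + 7·9^3 + 7·9^2 + 7·9 + 7 = 3524450281; next = 3524450280
base 9: 3524450280 = 9^(9 + 1) + 7·9^7 + 7·9^6 + 7·9^5 + 7·9^4 + 7·9^3 + 7·9^2 + 7·9 + 6; at 10: 10^(10 + 1) + 7·10^7 + 7·10^6 + 7·10^5 + 7·10^4 + 7·10^3 + 7·10^2 + 7·10 + 6 = 100077777776; next = 100077777775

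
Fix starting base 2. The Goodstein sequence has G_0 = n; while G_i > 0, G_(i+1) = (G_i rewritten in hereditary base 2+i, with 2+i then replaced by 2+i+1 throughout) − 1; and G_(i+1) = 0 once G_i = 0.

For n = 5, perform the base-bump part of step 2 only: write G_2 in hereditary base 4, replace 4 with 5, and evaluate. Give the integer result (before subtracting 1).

468

(0) 5|_2 = 2^2 + 1 ↦ 3^3 + 1|_3 = 28 ⇒ 27
(1) 27|_3 = 3^3 ↦ 4^4|_4 = 256 ⇒ 255
(2) 255|_4 = 3·4^3 + 3·4^2 + 3·4 + 3 ↦ 3·5^3 + 3·5^2 + 3·5 + 3|_5 = 468 ⇒ 467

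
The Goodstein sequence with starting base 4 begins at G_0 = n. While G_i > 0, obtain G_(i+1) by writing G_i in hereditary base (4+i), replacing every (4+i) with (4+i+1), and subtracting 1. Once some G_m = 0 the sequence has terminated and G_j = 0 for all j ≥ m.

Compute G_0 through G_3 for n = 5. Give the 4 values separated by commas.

G_0=5  [base 4] 4 + 1  →[4↦5]→  5 + 1 = 6  −1 ⇒ G_1=5
G_1=5  [base 5] 5  →[5↦6]→  6 = 6  −1 ⇒ G_2=5
G_2=5  [base 6] 5  →[6↦7]→  5 = 5  −1 ⇒ G_3=4

5, 5, 5, 4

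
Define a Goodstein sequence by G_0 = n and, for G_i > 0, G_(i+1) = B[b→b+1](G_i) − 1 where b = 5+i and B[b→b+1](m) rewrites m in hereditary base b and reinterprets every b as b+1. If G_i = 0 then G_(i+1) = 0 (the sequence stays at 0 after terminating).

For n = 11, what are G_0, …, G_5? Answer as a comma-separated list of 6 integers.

step 0: 11 = 2·5 + 1; sub 6 for 5: 2·6 + 1; = 13; G_1 = 13−1 = 12
step 1: 12 = 2·6; sub 7 for 6: 2·7; = 14; G_2 = 14−1 = 13
step 2: 13 = 7 + 6; sub 8 for 7: 8 + 6; = 14; G_3 = 14−1 = 13
step 3: 13 = 8 + 5; sub 9 for 8: 9 + 5; = 14; G_4 = 14−1 = 13
step 4: 13 = 9 + 4; sub 10 for 9: 10 + 4; = 14; G_5 = 14−1 = 13

11, 12, 13, 13, 13, 13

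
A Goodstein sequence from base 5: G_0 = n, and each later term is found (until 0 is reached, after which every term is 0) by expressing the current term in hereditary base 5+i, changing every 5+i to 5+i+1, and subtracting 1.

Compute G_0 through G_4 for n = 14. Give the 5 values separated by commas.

14 —HB5→ 2·5 + 4 —bump→ 2·6 + 4 = 16 —(−1)→ 15
15 —HB6→ 2·6 + 3 —bump→ 2·7 + 3 = 17 —(−1)→ 16
16 —HB7→ 2·7 + 2 —bump→ 2·8 + 2 = 18 —(−1)→ 17
17 —HB8→ 2·8 + 1 —bump→ 2·9 + 1 = 19 —(−1)→ 18

14, 15, 16, 17, 18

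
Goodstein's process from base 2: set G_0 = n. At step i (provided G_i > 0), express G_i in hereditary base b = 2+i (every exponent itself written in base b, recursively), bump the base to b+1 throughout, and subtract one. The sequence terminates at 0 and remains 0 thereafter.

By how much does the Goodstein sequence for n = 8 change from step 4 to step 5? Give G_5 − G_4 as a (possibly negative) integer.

1553800

G_0=8  [base 2] 2^(2 + 1)  →[2↦3]→  3^(3 + 1) = 81  −1 ⇒ G_1=80
G_1=80  [base 3] 2·3^3 + 2·3^2 + 2·3 + 2  →[3↦4]→  2·4^4 + 2·4^2 + 2·4 + 2 = 554  −1 ⇒ G_2=553
G_2=553  [base 4] 2·4^4 + 2·4^2 + 2·4 + 1  →[4↦5]→  2·5^5 + 2·5^2 + 2·5 + 1 = 6311  −1 ⇒ G_3=6310
G_3=6310  [base 5] 2·5^5 + 2·5^2 + 2·5  →[5↦6]→  2·6^6 + 2·6^2 + 2·6 = 93396  −1 ⇒ G_4=93395
G_4=93395  [base 6] 2·6^6 + 2·6^2 + 6 + 5  →[6↦7]→  2·7^7 + 2·7^2 + 7 + 5 = 1647196  −1 ⇒ G_5=1647195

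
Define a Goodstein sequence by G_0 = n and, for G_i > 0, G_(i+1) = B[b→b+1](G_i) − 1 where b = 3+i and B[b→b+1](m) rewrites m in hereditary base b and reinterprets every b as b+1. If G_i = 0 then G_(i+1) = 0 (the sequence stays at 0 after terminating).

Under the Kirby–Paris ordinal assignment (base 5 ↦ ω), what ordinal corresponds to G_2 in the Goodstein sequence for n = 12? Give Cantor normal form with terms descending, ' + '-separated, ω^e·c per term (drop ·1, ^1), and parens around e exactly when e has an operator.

step 0: 12 = 3^2 + 3; sub 4 for 3: 4^2 + 4; = 20; G_1 = 20−1 = 19
step 1: 19 = 4^2 + 3; sub 5 for 4: 5^2 + 3; = 28; G_2 = 28−1 = 27
step 2: 27 = 5^2 + 2; sub 6 for 5: 6^2 + 2; = 38; G_3 = 38−1 = 37

ω^2 + 2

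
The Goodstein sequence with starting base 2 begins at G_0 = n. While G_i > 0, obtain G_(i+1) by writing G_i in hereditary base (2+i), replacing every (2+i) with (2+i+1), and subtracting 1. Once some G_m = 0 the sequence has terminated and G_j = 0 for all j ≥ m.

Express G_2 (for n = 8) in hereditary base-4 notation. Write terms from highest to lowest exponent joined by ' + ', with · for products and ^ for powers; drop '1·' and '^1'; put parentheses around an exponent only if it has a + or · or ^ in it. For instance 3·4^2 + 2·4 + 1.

8 —HB2→ 2^(2 + 1) —bump→ 3^(3 + 1) = 81 —(−1)→ 80
80 —HB3→ 2·3^3 + 2·3^2 + 2·3 + 2 —bump→ 2·4^4 + 2·4^2 + 2·4 + 2 = 554 —(−1)→ 553

2·4^4 + 2·4^2 + 2·4 + 1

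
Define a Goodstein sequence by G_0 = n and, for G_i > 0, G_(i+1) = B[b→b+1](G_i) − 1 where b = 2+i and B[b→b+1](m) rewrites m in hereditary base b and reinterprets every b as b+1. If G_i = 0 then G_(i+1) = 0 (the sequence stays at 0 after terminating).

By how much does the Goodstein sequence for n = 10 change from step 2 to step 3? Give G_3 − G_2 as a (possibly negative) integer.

10 —HB2→ 2^(2 + 1) + 2 —bump→ 3^(3 + 1) + 3 = 84 —(−1)→ 83
83 —HB3→ 3^(3 + 1) + 2 —bump→ 4^(4 + 1) + 2 = 1026 —(−1)→ 1025
1025 —HB4→ 4^(4 + 1) + 1 —bump→ 5^(5 + 1) + 1 = 15626 —(−1)→ 15625

14600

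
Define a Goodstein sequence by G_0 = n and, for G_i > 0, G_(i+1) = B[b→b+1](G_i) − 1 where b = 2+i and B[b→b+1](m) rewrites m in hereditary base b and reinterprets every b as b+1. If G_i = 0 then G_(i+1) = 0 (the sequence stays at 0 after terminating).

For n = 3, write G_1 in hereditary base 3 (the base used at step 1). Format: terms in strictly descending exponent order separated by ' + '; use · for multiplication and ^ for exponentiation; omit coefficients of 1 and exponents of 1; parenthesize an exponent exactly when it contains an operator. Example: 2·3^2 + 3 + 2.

3

[0] 3 ≡ 2 + 1 (base 2). Lift 3: 4. −1: 3.
[1] 3 ≡ 3 (base 3). Lift 4: 4. −1: 3.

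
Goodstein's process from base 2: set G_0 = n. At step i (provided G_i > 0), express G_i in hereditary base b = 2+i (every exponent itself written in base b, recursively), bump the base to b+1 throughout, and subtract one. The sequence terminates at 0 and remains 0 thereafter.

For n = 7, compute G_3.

7 —HB2→ 2^2 + 2 + 1 —bump→ 3^3 + 3 + 1 = 31 —(−1)→ 30
30 —HB3→ 3^3 + 3 —bump→ 4^4 + 4 = 260 —(−1)→ 259
259 —HB4→ 4^4 + 3 —bump→ 5^5 + 3 = 3128 —(−1)→ 3127

3127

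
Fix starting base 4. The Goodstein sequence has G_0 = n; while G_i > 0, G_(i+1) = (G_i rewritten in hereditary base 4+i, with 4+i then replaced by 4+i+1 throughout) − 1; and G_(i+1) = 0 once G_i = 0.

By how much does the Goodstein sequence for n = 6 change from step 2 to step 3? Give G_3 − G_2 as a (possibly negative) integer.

0

G_0 = 6. HB_4(6) = 4 + 2. Bump = 7. G_1 = 6.
G_1 = 6. HB_5(6) = 5 + 1. Bump = 7. G_2 = 6.
G_2 = 6. HB_6(6) = 6. Bump = 7. G_3 = 6.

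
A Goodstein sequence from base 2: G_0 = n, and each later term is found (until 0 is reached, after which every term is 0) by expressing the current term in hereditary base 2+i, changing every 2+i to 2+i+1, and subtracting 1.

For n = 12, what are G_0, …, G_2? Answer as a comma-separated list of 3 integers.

12, 107, 1065

G_0=12  [base 2] 2^(2 + 1) + 2^2  →[2↦3]→  3^(3 + 1) + 3^3 = 108  −1 ⇒ G_1=107
G_1=107  [base 3] 3^(3 + 1) + 2·3^2 + 2·3 + 2  →[3↦4]→  4^(4 + 1) + 2·4^2 + 2·4 + 2 = 1066  −1 ⇒ G_2=1065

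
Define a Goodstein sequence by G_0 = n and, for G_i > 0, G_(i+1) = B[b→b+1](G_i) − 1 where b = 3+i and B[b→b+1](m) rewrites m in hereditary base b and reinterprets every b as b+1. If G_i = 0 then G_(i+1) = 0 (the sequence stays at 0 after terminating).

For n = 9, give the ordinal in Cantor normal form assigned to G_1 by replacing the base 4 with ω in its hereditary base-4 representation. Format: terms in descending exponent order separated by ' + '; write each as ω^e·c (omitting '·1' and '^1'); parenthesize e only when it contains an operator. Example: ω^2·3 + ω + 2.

G_0=9  [base 3] 3^2  →[3↦4]→  4^2 = 16  −1 ⇒ G_1=15
G_1=15  [base 4] 3·4 + 3  →[4↦5]→  3·5 + 3 = 18  −1 ⇒ G_2=17

ω·3 + 3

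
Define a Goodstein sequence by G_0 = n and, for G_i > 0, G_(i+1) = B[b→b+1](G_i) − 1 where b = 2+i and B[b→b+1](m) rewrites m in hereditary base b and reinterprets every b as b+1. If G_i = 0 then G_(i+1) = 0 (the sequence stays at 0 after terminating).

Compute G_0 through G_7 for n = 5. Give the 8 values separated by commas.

i=0: 5 = 2^2 + 1 (b=2); 2→3: 3^3 + 1 = 28; 28−1 = 27
i=1: 27 = 3^3 (b=3); 3→4: 4^4 = 256; 256−1 = 255
i=2: 255 = 3·4^3 + 3·4^2 + 3·4 + 3 (b=4); 4→5: 3·5^3 + 3·5^2 + 3·5 + 3 = 468; 468−1 = 467
i=3: 467 = 3·5^3 + 3·5^2 + 3·5 + 2 (b=5); 5→6: 3·6^3 + 3·6^2 + 3·6 + 2 = 776; 776−1 = 775
i=4: 775 = 3·6^3 + 3·6^2 + 3·6 + 1 (b=6); 6→7: 3·7^3 + 3·7^2 + 3·7 + 1 = 1198; 1198−1 = 1197
i=5: 1197 = 3·7^3 + 3·7^2 + 3·7 (b=7); 7→8: 3·8^3 + 3·8^2 + 3·8 = 1752; 1752−1 = 1751
i=6: 1751 = 3·8^3 + 3·8^2 + 2·8 + 7 (b=8); 8→9: 3·9^3 + 3·9^2 + 2·9 + 7 = 2455; 2455−1 = 2454

5, 27, 255, 467, 775, 1197, 1751, 2454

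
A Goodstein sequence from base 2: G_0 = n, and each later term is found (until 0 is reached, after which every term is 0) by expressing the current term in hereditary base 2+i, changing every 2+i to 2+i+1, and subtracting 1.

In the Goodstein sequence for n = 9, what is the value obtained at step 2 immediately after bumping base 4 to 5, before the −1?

9843

G_0=9  [base 2] 2^(2 + 1) + 1  →[2↦3]→  3^(3 + 1) + 1 = 82  −1 ⇒ G_1=81
G_1=81  [base 3] 3^(3 + 1)  →[3↦4]→  4^(4 + 1) = 1024  −1 ⇒ G_2=1023
G_2=1023  [base 4] 3·4^4 + 3·4^3 + 3·4^2 + 3·4 + 3  →[4↦5]→  3·5^5 + 3·5^3 + 3·5^2 + 3·5 + 3 = 9843  −1 ⇒ G_3=9842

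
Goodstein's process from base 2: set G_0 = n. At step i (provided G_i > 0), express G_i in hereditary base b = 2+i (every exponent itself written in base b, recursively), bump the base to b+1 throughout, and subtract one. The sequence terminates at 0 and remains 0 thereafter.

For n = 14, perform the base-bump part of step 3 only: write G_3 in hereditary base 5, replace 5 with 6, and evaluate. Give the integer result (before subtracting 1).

326592

step 0: 14 = 2^(2 + 1) + 2^2 + 2; sub 3 for 2: 3^(3 + 1) + 3^3 + 3; = 111; G_1 = 111−1 = 110
step 1: 110 = 3^(3 + 1) + 3^3 + 2; sub 4 for 3: 4^(4 + 1) + 4^4 + 2; = 1282; G_2 = 1282−1 = 1281
step 2: 1281 = 4^(4 + 1) + 4^4 + 1; sub 5 for 4: 5^(5 + 1) + 5^5 + 1; = 18751; G_3 = 18751−1 = 18750
step 3: 18750 = 5^(5 + 1) + 5^5; sub 6 for 5: 6^(6 + 1) + 6^6; = 326592; G_4 = 326592−1 = 326591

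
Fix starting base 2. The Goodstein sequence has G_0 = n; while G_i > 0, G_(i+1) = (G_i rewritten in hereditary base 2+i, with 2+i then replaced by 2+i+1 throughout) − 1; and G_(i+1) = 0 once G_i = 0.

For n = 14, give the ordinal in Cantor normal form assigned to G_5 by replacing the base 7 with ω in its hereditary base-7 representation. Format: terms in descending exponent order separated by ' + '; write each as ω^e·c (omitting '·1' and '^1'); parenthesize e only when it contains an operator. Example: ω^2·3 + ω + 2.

ω^(ω + 1) + ω^5·5 + ω^4·5 + ω^3·5 + ω^2·5 + ω·5 + 4

[0] 14 ≡ 2^(2 + 1) + 2^2 + 2 (base 2). Lift 3: 111. −1: 110.
[1] 110 ≡ 3^(3 + 1) + 3^3 + 2 (base 3). Lift 4: 1282. −1: 1281.
[2] 1281 ≡ 4^(4 + 1) + 4^4 + 1 (base 4). Lift 5: 18751. −1: 18750.
[3] 18750 ≡ 5^(5 + 1) + 5^5 (base 5). Lift 6: 326592. −1: 326591.
[4] 326591 ≡ 6^(6 + 1) + 5·6^5 + 5·6^4 + 5·6^3 + 5·6^2 + 5·6 + 5 (base 6). Lift 7: 5862841. −1: 5862840.
[5] 5862840 ≡ 7^(7 + 1) + 5·7^5 + 5·7^4 + 5·7^3 + 5·7^2 + 5·7 + 4 (base 7). Lift 8: 134404972. −1: 134404971.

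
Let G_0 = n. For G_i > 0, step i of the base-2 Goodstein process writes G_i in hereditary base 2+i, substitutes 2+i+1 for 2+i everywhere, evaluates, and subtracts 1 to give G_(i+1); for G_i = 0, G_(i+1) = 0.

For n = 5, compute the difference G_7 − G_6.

703

5 —HB2→ 2^2 + 1 —bump→ 3^3 + 1 = 28 —(−1)→ 27
27 —HB3→ 3^3 —bump→ 4^4 = 256 —(−1)→ 255
255 —HB4→ 3·4^3 + 3·4^2 + 3·4 + 3 —bump→ 3·5^3 + 3·5^2 + 3·5 + 3 = 468 —(−1)→ 467
467 —HB5→ 3·5^3 + 3·5^2 + 3·5 + 2 —bump→ 3·6^3 + 3·6^2 + 3·6 + 2 = 776 —(−1)→ 775
775 —HB6→ 3·6^3 + 3·6^2 + 3·6 + 1 —bump→ 3·7^3 + 3·7^2 + 3·7 + 1 = 1198 —(−1)→ 1197
1197 —HB7→ 3·7^3 + 3·7^2 + 3·7 —bump→ 3·8^3 + 3·8^2 + 3·8 = 1752 —(−1)→ 1751
1751 —HB8→ 3·8^3 + 3·8^2 + 2·8 + 7 —bump→ 3·9^3 + 3·9^2 + 2·9 + 7 = 2455 —(−1)→ 2454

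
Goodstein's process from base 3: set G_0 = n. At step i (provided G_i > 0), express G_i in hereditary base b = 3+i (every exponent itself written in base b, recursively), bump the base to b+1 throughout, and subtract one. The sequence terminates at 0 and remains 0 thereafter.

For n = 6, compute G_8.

4

G_0 = 6. HB_3(6) = 2·3. Bump = 8. G_1 = 7.
G_1 = 7. HB_4(7) = 4 + 3. Bump = 8. G_2 = 7.
G_2 = 7. HB_5(7) = 5 + 2. Bump = 8. G_3 = 7.
G_3 = 7. HB_6(7) = 6 + 1. Bump = 8. G_4 = 7.
G_4 = 7. HB_7(7) = 7. Bump = 8. G_5 = 7.
G_5 = 7. HB_8(7) = 7. Bump = 7. G_6 = 6.
G_6 = 6. HB_9(6) = 6. Bump = 6. G_7 = 5.
G_7 = 5. HB_10(5) = 5. Bump = 5. G_8 = 4.
G_8 = 4. HB_11(4) = 4. Bump = 4. G_9 = 3.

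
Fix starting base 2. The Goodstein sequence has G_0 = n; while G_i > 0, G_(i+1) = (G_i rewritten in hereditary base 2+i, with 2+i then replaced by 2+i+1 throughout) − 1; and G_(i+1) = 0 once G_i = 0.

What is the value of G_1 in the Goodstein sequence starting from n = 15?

111

G_0 = 15. HB_2(15) = 2^(2 + 1) + 2^2 + 2 + 1. Bump = 112. G_1 = 111.
G_1 = 111. HB_3(111) = 3^(3 + 1) + 3^3 + 3. Bump = 1284. G_2 = 1283.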